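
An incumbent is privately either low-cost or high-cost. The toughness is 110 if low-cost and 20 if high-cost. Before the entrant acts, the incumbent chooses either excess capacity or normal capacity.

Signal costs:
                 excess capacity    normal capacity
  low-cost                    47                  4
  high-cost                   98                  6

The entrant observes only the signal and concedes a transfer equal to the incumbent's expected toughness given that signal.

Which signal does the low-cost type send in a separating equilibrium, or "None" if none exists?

Try low-cost → excess capacity, high-cost → normal capacity:
  Under separation the entrant infers type exactly: excess capacity → low-cost (pays 110), normal capacity → high-cost (pays 20).
  Low-cost: excess capacity gives 110 − 47 = 63; normal capacity gives 20 − 4 = 16. No deviation. ✓
  High-cost: normal capacity gives 20 − 6 = 14; excess capacity gives 110 − 98 = 12. No deviation. ✓
Both hold — the low-cost type sends excess capacity.

excess capacity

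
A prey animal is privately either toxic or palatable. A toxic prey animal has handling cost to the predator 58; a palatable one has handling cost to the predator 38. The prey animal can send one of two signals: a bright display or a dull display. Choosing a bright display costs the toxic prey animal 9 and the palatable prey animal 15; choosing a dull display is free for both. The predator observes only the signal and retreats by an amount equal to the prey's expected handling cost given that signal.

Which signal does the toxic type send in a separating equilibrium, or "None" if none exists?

None

Try toxic → bright display, palatable → dull display:
  If types separate, bright display earns payment 58 and dull display earns 38.
  Toxic: bright display gives 58 − 9 = 49; dull display gives 38 − 0 = 38. No deviation. ✓
  Palatable: dull display gives 38 − 0 = 38; bright display gives 58 − 15 = 43. Would deviate. ✗
Try toxic → dull display, palatable → bright display:
  If types separate, dull display earns payment 58 and bright display earns 38.
  Toxic: dull display gives 58 − 0 = 58; bright display gives 38 − 9 = 29. No deviation. ✓
  Palatable: bright display gives 38 − 15 = 23; dull display gives 58 − 0 = 58. Would deviate. ✗
Neither assignment is incentive-compatible.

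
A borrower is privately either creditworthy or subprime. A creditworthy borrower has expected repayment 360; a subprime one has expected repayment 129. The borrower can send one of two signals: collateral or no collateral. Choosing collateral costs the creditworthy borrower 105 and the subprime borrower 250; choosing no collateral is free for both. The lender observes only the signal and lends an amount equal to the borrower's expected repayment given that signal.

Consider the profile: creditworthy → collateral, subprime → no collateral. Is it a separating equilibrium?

Yes

Under separation the lender infers type exactly: collateral → creditworthy (pays 360), no collateral → subprime (pays 129).
Creditworthy: collateral gives 360 − 105 = 255; no collateral gives 129 − 0 = 129. No deviation. ✓
Subprime: no collateral gives 129 − 0 = 129; collateral gives 360 − 250 = 110. No deviation. ✓
Neither type gains from mimicking the other.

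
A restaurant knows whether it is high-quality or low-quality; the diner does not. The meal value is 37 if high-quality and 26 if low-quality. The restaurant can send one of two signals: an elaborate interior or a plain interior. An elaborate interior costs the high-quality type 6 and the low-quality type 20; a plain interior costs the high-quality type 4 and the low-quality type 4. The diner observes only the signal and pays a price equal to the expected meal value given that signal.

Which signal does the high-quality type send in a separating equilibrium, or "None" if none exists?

Try high-quality → elaborate interior, low-quality → plain interior:
  If types separate, elaborate interior earns payment 37 and plain interior earns 26.
  High-quality: elaborate interior gives 37 − 6 = 31; plain interior gives 26 − 4 = 22. No deviation. ✓
  Low-quality: plain interior gives 26 − 4 = 22; elaborate interior gives 37 − 20 = 17. No deviation. ✓
Both hold — the high-quality type sends elaborate interior.

elaborate interior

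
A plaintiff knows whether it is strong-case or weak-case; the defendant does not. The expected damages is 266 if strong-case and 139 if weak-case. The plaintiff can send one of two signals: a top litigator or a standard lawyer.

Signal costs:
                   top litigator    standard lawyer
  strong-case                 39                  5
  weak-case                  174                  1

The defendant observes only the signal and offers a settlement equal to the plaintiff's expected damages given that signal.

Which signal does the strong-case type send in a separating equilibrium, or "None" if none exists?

Try strong-case → top litigator, weak-case → standard lawyer:
  If types separate, top litigator earns payment 266 and standard lawyer earns 139.
  Strong-case: top litigator gives 266 − 39 = 227; standard lawyer gives 139 − 5 = 134. No deviation. ✓
  Weak-case: standard lawyer gives 139 − 1 = 138; top litigator gives 266 − 174 = 92. No deviation. ✓
Both hold — the strong-case type sends top litigator.

top litigator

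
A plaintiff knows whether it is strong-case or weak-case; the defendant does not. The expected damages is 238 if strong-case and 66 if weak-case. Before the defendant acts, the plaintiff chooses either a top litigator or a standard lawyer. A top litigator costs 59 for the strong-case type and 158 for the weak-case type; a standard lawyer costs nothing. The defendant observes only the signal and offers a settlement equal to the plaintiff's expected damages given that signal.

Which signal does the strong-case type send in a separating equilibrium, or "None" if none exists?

None

Try strong-case → top litigator, weak-case → standard lawyer:
  If types separate, top litigator earns payment 238 and standard lawyer earns 66.
  Strong-case: top litigator gives 238 − 59 = 179; standard lawyer gives 66 − 0 = 66. No deviation. ✓
  Weak-case: standard lawyer gives 66 − 0 = 66; top litigator gives 238 − 158 = 80. Would deviate. ✗
Try strong-case → standard lawyer, weak-case → top litigator:
  If types separate, standard lawyer earns payment 238 and top litigator earns 66.
  Strong-case: standard lawyer gives 238 − 0 = 238; top litigator gives 66 − 59 = 7. No deviation. ✓
  Weak-case: top litigator gives 66 − 158 = -92; standard lawyer gives 238 − 0 = 238. Would deviate. ✗
Neither assignment is incentive-compatible.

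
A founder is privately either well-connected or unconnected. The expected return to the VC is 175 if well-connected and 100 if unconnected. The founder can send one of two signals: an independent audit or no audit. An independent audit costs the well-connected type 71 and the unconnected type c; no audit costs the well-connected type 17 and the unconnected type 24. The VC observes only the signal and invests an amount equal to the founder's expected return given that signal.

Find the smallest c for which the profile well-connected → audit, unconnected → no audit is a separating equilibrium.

Under separation: audit → well-connected (pays 175); no audit → unconnected (pays 100).
Well-connected: 175 − 71 = 104 ≥ 100 − 17 = 83. Holds regardless of c. ✓
Unconnected: 100 − 24 ≥ 175 − c, so c ≥ 175 − 76 = 99.

99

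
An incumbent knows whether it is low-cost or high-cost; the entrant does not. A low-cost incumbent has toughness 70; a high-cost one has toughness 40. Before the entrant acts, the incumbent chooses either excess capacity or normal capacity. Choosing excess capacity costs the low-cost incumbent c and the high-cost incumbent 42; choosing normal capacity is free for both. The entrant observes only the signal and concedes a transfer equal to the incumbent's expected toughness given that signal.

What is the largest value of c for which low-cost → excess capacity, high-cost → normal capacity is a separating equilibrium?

30

Under separation: excess capacity → low-cost (pays 70); normal capacity → high-cost (pays 40).
High-cost: 40 − 0 = 40 ≥ 70 − 42 = 28. Holds regardless of c. ✓
Low-cost: 70 − c ≥ 40 − 0, so c ≤ 70 − 40 = 30.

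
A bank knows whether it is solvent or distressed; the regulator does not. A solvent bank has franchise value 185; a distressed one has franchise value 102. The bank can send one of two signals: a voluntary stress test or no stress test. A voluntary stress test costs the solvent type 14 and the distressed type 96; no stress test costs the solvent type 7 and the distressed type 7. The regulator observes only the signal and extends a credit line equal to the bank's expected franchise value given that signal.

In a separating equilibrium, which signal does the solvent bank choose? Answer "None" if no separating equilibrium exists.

Try solvent → stress test, distressed → no stress test:
  If types separate, stress test earns payment 185 and no stress test earns 102.
  Solvent: stress test gives 185 − 14 = 171; no stress test gives 102 − 7 = 95. No deviation. ✓
  Distressed: no stress test gives 102 − 7 = 95; stress test gives 185 − 96 = 89. No deviation. ✓
Both hold — the solvent type sends stress test.

stress test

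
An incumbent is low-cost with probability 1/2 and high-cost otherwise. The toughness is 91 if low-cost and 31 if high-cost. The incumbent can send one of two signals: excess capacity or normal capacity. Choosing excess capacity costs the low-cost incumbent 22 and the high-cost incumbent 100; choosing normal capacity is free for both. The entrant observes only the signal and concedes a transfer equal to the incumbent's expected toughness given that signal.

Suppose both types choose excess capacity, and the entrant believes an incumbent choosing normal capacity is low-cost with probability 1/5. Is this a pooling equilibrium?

On the equilibrium path (excess capacity) the entrant holds the prior 1/2 and pays 1/2·91 + 1/2·31 = 61. Off-path (normal capacity) belief 1/5 gives 1/5·91 + 4/5·31 = 43.
Low-cost: excess capacity gives 61 − 22 = 39; normal capacity gives 43 − 0 = 43. Deviates. ✗
High-cost: excess capacity gives 61 − 100 = -39; normal capacity gives 43 − 0 = 43. Deviates. ✗

No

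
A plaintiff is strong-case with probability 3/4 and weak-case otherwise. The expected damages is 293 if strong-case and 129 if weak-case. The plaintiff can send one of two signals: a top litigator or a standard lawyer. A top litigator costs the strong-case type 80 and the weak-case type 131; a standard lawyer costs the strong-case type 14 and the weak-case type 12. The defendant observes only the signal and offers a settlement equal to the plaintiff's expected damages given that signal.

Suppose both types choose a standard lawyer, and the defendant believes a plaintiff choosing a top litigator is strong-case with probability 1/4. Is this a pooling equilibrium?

Yes

On the equilibrium path (standard lawyer) the defendant holds the prior 3/4 and pays 3/4·293 + 1/4·129 = 252. Off-path (top litigator) belief 1/4 gives 1/4·293 + 3/4·129 = 170.
Strong-case: standard lawyer gives 252 − 14 = 238; top litigator gives 170 − 80 = 90. Stays. ✓
Weak-case: standard lawyer gives 252 − 12 = 240; top litigator gives 170 − 131 = 39. Stays. ✓
Beliefs are Bayes-consistent on-path and both types best-respond.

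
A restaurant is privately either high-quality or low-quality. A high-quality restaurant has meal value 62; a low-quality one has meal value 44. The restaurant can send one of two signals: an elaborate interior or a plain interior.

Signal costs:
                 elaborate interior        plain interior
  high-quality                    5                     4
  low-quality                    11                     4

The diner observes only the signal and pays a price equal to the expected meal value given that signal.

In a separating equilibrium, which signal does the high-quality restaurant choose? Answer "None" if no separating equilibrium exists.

Try high-quality → elaborate interior, low-quality → plain interior:
  If types separate, elaborate interior earns payment 62 and plain interior earns 44.
  High-quality: elaborate interior gives 62 − 5 = 57; plain interior gives 44 − 4 = 40. No deviation. ✓
  Low-quality: plain interior gives 44 − 4 = 40; elaborate interior gives 62 − 11 = 51. Would deviate. ✗
Try high-quality → plain interior, low-quality → elaborate interior:
  If types separate, plain interior earns payment 62 and elaborate interior earns 44.
  High-quality: plain interior gives 62 − 4 = 58; elaborate interior gives 44 − 5 = 39. No deviation. ✓
  Low-quality: elaborate interior gives 44 − 11 = 33; plain interior gives 62 − 4 = 58. Would deviate. ✗
Neither assignment is incentive-compatible.

None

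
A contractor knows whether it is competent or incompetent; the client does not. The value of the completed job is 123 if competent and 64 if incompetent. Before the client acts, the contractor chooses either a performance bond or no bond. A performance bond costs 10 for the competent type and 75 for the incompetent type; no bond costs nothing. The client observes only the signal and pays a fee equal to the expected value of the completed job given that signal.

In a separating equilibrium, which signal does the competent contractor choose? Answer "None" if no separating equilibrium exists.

bond

Try competent → bond, incompetent → no bond:
  If types separate, bond earns payment 123 and no bond earns 64.
  Competent: bond gives 123 − 10 = 113; no bond gives 64 − 0 = 64. No deviation. ✓
  Incompetent: no bond gives 64 − 0 = 64; bond gives 123 − 75 = 48. No deviation. ✓
Both hold — the competent type sends bond.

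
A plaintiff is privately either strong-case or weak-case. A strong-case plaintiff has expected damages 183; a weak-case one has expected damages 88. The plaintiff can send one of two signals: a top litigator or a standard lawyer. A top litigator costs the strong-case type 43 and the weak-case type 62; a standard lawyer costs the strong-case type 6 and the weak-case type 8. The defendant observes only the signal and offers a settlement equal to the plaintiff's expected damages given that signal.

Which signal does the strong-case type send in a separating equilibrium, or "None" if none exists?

None

Try strong-case → top litigator, weak-case → standard lawyer:
  Under separation the defendant infers type exactly: top litigator → strong-case (pays 183), standard lawyer → weak-case (pays 88).
  Strong-case: top litigator gives 183 − 43 = 140; standard lawyer gives 88 − 6 = 82. No deviation. ✓
  Weak-case: standard lawyer gives 88 − 8 = 80; top litigator gives 183 − 62 = 121. Would deviate. ✗
Try strong-case → standard lawyer, weak-case → top litigator:
  Under separation the defendant infers type exactly: standard lawyer → strong-case (pays 183), top litigator → weak-case (pays 88).
  Strong-case: standard lawyer gives 183 − 6 = 177; top litigator gives 88 − 43 = 45. No deviation. ✓
  Weak-case: top litigator gives 88 − 62 = 26; standard lawyer gives 183 − 8 = 175. Would deviate. ✗
Neither assignment is incentive-compatible.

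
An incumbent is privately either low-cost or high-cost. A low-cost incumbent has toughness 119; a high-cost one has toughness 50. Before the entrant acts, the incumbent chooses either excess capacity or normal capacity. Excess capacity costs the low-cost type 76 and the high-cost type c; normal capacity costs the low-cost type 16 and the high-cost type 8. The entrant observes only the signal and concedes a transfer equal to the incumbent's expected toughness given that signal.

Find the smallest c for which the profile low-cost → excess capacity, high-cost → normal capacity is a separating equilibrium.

Under separation: excess capacity → low-cost (pays 119); normal capacity → high-cost (pays 50).
Low-cost: 119 − 76 = 43 ≥ 50 − 16 = 34. Holds regardless of c. ✓
High-cost: 50 − 8 ≥ 119 − c, so c ≥ 119 − 42 = 77.

77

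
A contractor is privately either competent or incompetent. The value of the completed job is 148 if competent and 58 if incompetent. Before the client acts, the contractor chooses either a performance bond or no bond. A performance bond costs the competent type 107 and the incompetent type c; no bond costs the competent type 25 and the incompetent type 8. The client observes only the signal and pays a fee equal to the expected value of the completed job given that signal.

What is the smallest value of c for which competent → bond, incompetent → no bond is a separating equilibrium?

98

Under separation: bond → competent (pays 148); no bond → incompetent (pays 58).
Competent: 148 − 107 = 41 ≥ 58 − 25 = 33. Holds regardless of c. ✓
Incompetent: 58 − 8 ≥ 148 − c, so c ≥ 148 − 50 = 98.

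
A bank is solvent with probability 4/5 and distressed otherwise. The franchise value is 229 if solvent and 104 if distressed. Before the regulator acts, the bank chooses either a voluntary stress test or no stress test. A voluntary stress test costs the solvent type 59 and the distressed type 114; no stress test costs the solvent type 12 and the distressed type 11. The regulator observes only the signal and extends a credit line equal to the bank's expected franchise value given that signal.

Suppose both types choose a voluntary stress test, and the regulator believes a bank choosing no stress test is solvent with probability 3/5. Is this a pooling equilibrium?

On the equilibrium path (stress test) the regulator holds the prior 4/5 and pays 4/5·229 + 1/5·104 = 204. Off-path (no stress test) belief 3/5 gives 3/5·229 + 2/5·104 = 179.
Solvent: stress test gives 204 − 59 = 145; no stress test gives 179 − 12 = 167. Deviates. ✗
Distressed: stress test gives 204 − 114 = 90; no stress test gives 179 − 11 = 168. Deviates. ✗

No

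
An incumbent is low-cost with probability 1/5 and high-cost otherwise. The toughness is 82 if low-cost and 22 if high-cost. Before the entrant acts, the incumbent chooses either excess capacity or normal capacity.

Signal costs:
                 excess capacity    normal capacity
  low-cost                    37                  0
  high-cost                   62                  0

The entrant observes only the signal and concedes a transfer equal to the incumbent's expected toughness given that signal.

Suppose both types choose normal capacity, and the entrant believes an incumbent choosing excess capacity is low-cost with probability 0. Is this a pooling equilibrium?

Yes

On the equilibrium path (normal capacity) the entrant holds the prior 1/5 and pays 1/5·82 + 4/5·22 = 34. Off-path (excess capacity) belief 0 gives 0·82 + 1·22 = 22.
Low-cost: normal capacity gives 34 − 0 = 34; excess capacity gives 22 − 37 = -15. Stays. ✓
High-cost: normal capacity gives 34 − 0 = 34; excess capacity gives 22 − 62 = -40. Stays. ✓
Beliefs are Bayes-consistent on-path and both types best-respond.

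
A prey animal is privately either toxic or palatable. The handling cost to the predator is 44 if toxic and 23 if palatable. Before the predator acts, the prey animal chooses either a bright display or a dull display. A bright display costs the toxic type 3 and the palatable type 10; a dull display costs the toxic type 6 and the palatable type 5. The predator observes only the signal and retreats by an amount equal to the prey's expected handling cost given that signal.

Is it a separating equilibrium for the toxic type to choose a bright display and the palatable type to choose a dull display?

No

If types separate, bright display earns payment 44 and dull display earns 23.
Toxic: bright display gives 44 − 3 = 41; dull display gives 23 − 6 = 17. No deviation. ✓
Palatable: dull display gives 23 − 5 = 18; bright display gives 44 − 10 = 34. Would deviate. ✗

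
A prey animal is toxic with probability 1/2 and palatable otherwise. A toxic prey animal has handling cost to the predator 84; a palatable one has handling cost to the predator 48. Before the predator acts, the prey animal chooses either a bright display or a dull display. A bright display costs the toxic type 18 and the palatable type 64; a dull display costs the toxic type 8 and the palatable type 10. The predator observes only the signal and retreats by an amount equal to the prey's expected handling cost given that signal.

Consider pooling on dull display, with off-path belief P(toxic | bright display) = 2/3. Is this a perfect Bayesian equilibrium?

On the equilibrium path (dull display) the predator holds the prior 1/2 and pays 1/2·84 + 1/2·48 = 66. Off-path (bright display) belief 2/3 gives 2/3·84 + 1/3·48 = 72.
Toxic: dull display gives 66 − 8 = 58; bright display gives 72 − 18 = 54. Stays. ✓
Palatable: dull display gives 66 − 10 = 56; bright display gives 72 − 64 = 8. Stays. ✓
Beliefs are Bayes-consistent on-path and both types best-respond.

Yes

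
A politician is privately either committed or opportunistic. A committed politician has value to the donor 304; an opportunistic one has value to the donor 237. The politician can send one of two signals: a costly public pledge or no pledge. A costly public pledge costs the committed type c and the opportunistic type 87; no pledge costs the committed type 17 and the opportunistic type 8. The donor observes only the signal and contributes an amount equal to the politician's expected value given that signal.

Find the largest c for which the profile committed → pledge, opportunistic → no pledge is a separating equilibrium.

84

Under separation: pledge → committed (pays 304); no pledge → opportunistic (pays 237).
Opportunistic: 237 − 8 = 229 ≥ 304 − 87 = 217. Holds regardless of c. ✓
Committed: 304 − c ≥ 237 − 17, so c ≤ 304 − 220 = 84.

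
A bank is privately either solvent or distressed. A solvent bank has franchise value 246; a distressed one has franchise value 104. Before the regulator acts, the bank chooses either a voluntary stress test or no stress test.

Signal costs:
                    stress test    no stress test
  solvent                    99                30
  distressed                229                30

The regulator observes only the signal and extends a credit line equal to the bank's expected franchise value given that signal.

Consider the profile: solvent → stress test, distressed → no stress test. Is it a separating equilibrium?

Yes

Under separation the regulator infers type exactly: stress test → solvent (pays 246), no stress test → distressed (pays 104).
Solvent: stress test gives 246 − 99 = 147; no stress test gives 104 − 30 = 74. No deviation. ✓
Distressed: no stress test gives 104 − 30 = 74; stress test gives 246 − 229 = 17. No deviation. ✓
Neither type gains from mimicking the other.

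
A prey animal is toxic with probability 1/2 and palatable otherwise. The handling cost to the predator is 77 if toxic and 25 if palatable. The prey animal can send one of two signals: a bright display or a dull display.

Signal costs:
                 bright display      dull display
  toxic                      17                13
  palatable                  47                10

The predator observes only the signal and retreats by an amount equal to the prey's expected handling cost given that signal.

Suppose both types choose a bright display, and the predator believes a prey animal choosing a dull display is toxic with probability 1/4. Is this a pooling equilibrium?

At the pooled signal (bright display) the predator holds the prior 1/2 and pays 1/2·77 + 1/2·25 = 51. Off-path (dull display) belief 1/4 gives 1/4·77 + 3/4·25 = 38.
Toxic: bright display gives 51 − 17 = 34; dull display gives 38 − 13 = 25. Stays. ✓
Palatable: bright display gives 51 − 47 = 4; dull display gives 38 − 10 = 28. Deviates. ✗

No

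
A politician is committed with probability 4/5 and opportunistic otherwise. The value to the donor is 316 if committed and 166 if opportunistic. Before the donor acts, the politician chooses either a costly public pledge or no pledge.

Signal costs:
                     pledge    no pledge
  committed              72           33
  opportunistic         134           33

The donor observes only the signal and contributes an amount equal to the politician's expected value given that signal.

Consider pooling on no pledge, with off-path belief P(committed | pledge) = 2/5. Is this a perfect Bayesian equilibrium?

At the pooled signal (no pledge) the donor holds the prior 4/5 and pays 4/5·316 + 1/5·166 = 286. Off-path (pledge) belief 2/5 gives 2/5·316 + 3/5·166 = 226.
Committed: no pledge gives 286 − 33 = 253; pledge gives 226 − 72 = 154. Stays. ✓
Opportunistic: no pledge gives 286 − 33 = 253; pledge gives 226 − 134 = 92. Stays. ✓

Yes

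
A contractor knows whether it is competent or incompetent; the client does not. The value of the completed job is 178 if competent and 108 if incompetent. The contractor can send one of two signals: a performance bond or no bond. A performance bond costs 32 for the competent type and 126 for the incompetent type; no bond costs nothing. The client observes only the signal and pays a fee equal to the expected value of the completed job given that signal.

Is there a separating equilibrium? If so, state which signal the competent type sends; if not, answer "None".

Try competent → bond, incompetent → no bond:
  Under separation the client infers type exactly: bond → competent (pays 178), no bond → incompetent (pays 108).
  Competent: bond gives 178 − 32 = 146; no bond gives 108 − 0 = 108. No deviation. ✓
  Incompetent: no bond gives 108 − 0 = 108; bond gives 178 − 126 = 52. No deviation. ✓
Both hold — the competent type sends bond.

bond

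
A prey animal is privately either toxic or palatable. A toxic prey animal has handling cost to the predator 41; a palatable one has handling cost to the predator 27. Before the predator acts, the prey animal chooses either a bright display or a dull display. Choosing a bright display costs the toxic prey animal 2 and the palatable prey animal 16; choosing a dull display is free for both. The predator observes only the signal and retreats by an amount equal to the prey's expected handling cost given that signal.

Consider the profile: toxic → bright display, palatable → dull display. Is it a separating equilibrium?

If types separate, bright display earns payment 41 and dull display earns 27.
Toxic: bright display gives 41 − 2 = 39; dull display gives 27 − 0 = 27. No deviation. ✓
Palatable: dull display gives 27 − 0 = 27; bright display gives 41 − 16 = 25. No deviation. ✓
Both incentive constraints hold.

Yes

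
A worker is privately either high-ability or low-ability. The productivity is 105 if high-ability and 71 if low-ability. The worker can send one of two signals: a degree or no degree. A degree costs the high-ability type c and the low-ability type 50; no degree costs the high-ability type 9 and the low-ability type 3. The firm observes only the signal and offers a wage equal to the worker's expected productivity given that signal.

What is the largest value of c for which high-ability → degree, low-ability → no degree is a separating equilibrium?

Under separation: degree → high-ability (pays 105); no degree → low-ability (pays 71).
Low-ability: 71 − 3 = 68 ≥ 105 − 50 = 55. Holds regardless of c. ✓
High-ability: 105 − c ≥ 71 − 9, so c ≤ 105 − 62 = 43.

43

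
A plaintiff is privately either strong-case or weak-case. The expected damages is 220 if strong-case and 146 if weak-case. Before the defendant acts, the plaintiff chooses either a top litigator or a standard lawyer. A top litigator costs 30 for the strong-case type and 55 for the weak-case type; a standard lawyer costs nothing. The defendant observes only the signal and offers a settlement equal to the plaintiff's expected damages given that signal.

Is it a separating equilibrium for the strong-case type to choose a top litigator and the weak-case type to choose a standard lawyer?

No

If types separate, top litigator earns payment 220 and standard lawyer earns 146.
Strong-case: top litigator gives 220 − 30 = 190; standard lawyer gives 146 − 0 = 146. No deviation. ✓
Weak-case: standard lawyer gives 146 − 0 = 146; top litigator gives 220 − 55 = 165. Would deviate. ✗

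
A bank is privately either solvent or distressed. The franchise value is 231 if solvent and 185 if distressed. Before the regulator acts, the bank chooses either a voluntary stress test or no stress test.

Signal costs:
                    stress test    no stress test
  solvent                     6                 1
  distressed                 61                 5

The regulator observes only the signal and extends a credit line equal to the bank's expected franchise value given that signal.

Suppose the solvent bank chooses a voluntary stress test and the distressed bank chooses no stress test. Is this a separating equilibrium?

Yes

If types separate, stress test earns payment 231 and no stress test earns 185.
Solvent: stress test gives 231 − 6 = 225; no stress test gives 185 − 1 = 184. No deviation. ✓
Distressed: no stress test gives 185 − 5 = 180; stress test gives 231 − 61 = 170. No deviation. ✓
Both incentive constraints hold.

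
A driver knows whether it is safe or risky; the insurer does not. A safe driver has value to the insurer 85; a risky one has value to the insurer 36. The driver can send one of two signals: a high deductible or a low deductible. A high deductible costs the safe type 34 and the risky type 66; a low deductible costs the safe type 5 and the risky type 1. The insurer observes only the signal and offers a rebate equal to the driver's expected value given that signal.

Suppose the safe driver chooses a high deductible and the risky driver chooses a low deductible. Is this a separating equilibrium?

If types separate, high deductible earns payment 85 and low deductible earns 36.
Safe: high deductible gives 85 − 34 = 51; low deductible gives 36 − 5 = 31. No deviation. ✓
Risky: low deductible gives 36 − 1 = 35; high deductible gives 85 − 66 = 19. No deviation. ✓
Both incentive constraints hold.

Yes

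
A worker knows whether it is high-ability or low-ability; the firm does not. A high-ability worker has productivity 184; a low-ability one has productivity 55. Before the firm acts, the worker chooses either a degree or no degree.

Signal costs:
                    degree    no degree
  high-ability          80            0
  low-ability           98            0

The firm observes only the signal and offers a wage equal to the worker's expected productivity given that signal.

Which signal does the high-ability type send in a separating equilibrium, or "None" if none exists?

Try high-ability → degree, low-ability → no degree:
  If types separate, degree earns payment 184 and no degree earns 55.
  High-ability: degree gives 184 − 80 = 104; no degree gives 55 − 0 = 55. No deviation. ✓
  Low-ability: no degree gives 55 − 0 = 55; degree gives 184 − 98 = 86. Would deviate. ✗
Try high-ability → no degree, low-ability → degree:
  If types separate, no degree earns payment 184 and degree earns 55.
  High-ability: no degree gives 184 − 0 = 184; degree gives 55 − 80 = -25. No deviation. ✓
  Low-ability: degree gives 55 − 98 = -43; no degree gives 184 − 0 = 184. Would deviate. ✗
Neither assignment is incentive-compatible.

None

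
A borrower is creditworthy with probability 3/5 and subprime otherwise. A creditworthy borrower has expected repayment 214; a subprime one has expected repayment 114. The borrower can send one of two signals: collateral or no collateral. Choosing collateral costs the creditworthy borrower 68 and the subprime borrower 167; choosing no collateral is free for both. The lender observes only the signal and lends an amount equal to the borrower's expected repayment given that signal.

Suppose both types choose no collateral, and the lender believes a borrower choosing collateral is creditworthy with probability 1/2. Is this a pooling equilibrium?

Yes

At the pooled signal (no collateral) the lender holds the prior 3/5 and pays 3/5·214 + 2/5·114 = 174. Off-path (collateral) belief 1/2 gives 1/2·214 + 1/2·114 = 164.
Creditworthy: no collateral gives 174 − 0 = 174; collateral gives 164 − 68 = 96. Stays. ✓
Subprime: no collateral gives 174 − 0 = 174; collateral gives 164 − 167 = -3. Stays. ✓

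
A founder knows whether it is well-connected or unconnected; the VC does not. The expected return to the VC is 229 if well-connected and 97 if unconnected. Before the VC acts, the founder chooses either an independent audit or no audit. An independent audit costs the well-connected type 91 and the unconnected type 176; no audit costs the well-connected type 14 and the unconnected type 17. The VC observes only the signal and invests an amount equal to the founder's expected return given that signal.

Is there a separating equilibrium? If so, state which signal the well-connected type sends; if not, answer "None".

Try well-connected → audit, unconnected → no audit:
  If types separate, audit earns payment 229 and no audit earns 97.
  Well-connected: audit gives 229 − 91 = 138; no audit gives 97 − 14 = 83. No deviation. ✓
  Unconnected: no audit gives 97 − 17 = 80; audit gives 229 − 176 = 53. No deviation. ✓
Both hold — the well-connected type sends audit.

audit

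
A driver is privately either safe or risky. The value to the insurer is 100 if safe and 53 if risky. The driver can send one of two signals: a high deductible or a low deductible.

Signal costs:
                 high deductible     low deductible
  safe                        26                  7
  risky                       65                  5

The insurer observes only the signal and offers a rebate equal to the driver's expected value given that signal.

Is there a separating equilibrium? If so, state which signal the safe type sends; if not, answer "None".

high deductible

Try safe → high deductible, risky → low deductible:
  If types separate, high deductible earns payment 100 and low deductible earns 53.
  Safe: high deductible gives 100 − 26 = 74; low deductible gives 53 − 7 = 46. No deviation. ✓
  Risky: low deductible gives 53 − 5 = 48; high deductible gives 100 − 65 = 35. No deviation. ✓
Both hold — the safe type sends high deductible.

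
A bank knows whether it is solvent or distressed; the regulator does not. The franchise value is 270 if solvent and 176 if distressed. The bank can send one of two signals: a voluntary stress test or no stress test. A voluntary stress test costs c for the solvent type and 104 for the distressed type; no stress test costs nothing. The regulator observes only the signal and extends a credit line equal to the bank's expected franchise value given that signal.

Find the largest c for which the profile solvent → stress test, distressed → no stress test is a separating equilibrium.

94

Under separation: stress test → solvent (pays 270); no stress test → distressed (pays 176).
Distressed: 176 − 0 = 176 ≥ 270 − 104 = 166. Holds regardless of c. ✓
Solvent: 270 − c ≥ 176 − 0, so c ≤ 270 − 176 = 94.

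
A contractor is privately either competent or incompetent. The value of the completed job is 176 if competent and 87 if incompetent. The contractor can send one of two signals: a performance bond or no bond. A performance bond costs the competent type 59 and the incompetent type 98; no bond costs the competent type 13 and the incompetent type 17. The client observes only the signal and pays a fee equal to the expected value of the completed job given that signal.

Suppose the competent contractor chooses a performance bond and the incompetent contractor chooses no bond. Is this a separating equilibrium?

Under separation the client infers type exactly: bond → competent (pays 176), no bond → incompetent (pays 87).
Competent: bond gives 176 − 59 = 117; no bond gives 87 − 13 = 74. No deviation. ✓
Incompetent: no bond gives 87 − 17 = 70; bond gives 176 − 98 = 78. Would deviate. ✗

No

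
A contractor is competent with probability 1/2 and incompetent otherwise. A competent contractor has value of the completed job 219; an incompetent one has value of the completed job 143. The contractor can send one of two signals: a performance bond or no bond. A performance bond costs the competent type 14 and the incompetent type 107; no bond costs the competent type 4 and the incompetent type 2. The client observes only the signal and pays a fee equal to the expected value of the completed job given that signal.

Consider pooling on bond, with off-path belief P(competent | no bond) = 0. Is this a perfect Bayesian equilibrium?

At the pooled signal (bond) the client holds the prior 1/2 and pays 1/2·219 + 1/2·143 = 181. Off-path (no bond) belief 0 gives 0·219 + 1·143 = 143.
Competent: bond gives 181 − 14 = 167; no bond gives 143 − 4 = 139. Stays. ✓
Incompetent: bond gives 181 − 107 = 74; no bond gives 143 − 2 = 141. Deviates. ✗

No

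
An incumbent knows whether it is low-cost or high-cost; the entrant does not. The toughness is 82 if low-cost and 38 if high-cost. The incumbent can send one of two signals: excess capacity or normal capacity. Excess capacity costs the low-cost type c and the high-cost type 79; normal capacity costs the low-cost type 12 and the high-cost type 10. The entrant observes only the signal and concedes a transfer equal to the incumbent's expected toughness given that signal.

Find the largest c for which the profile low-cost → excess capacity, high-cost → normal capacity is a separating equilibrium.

56

Under separation: excess capacity → low-cost (pays 82); normal capacity → high-cost (pays 38).
High-cost: 38 − 10 = 28 ≥ 82 − 79 = 3. Holds regardless of c. ✓
Low-cost: 82 − c ≥ 38 − 12, so c ≤ 82 − 26 = 56.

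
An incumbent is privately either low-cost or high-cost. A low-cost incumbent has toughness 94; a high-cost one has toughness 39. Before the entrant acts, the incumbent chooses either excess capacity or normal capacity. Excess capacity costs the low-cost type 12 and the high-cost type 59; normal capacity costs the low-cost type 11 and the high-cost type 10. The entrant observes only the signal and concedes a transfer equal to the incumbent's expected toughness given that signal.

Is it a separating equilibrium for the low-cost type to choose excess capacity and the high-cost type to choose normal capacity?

No

If types separate, excess capacity earns payment 94 and normal capacity earns 39.
Low-cost: excess capacity gives 94 − 12 = 82; normal capacity gives 39 − 11 = 28. No deviation. ✓
High-cost: normal capacity gives 39 − 10 = 29; excess capacity gives 94 − 59 = 35. Would deviate. ✗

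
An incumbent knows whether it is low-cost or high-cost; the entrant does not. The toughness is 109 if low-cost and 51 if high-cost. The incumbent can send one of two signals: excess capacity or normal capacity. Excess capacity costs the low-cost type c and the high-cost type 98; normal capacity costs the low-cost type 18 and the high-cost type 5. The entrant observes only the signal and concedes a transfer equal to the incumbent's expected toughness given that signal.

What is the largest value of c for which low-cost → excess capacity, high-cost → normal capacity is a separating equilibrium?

76

Under separation: excess capacity → low-cost (pays 109); normal capacity → high-cost (pays 51).
High-cost: 51 − 5 = 46 ≥ 109 − 98 = 11. Holds regardless of c. ✓
Low-cost: 109 − c ≥ 51 − 18, so c ≤ 109 − 33 = 76.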